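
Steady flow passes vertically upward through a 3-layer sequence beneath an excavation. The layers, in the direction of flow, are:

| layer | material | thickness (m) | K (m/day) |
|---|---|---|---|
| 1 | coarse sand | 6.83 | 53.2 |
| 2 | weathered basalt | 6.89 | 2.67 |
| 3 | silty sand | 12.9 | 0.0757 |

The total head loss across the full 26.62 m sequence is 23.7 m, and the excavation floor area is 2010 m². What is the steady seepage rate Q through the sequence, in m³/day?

Flow is perpendicular to layering, so the layers act in series and the equivalent K is the thickness-weighted harmonic mean.
Total thickness L = 6.83 + 6.89 + 12.9 = 26.62 m.
Σ(b_i/K_i) = 6.83/53.2 + 6.89/2.67 + 12.9/0.0757 = 173.1 d.
K_eq = L / Σ(b_i/K_i) = 26.62 / 173.1 = 0.1538 m/day.
Q = K_eq · A · (Δh/L) = 0.1538 × 2010 × (23.7/26.62) = 275.2 m³/day.

275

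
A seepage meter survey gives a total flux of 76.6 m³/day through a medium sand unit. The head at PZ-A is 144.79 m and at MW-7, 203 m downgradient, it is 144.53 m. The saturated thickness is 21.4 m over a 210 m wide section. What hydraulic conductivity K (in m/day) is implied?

Cross-sectional area A = 210 × 21.4 = 4494 m².
Hydraulic gradient i = (144.79 − 144.53) / 203 = 0.26 / 203 = 0.001281.
From Q = K·A·i, K = Q / (A·i) = 76.6 / (4494 × 0.001281) = 13.31 m/day.

13.3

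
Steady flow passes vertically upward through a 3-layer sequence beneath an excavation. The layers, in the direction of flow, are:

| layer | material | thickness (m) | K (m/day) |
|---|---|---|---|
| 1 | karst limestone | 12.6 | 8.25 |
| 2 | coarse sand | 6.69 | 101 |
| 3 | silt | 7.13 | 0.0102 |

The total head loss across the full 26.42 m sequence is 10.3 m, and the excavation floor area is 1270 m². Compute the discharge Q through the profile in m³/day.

Flow is perpendicular to layering, so the layers act in series and the equivalent K is the thickness-weighted harmonic mean.
Total thickness L = 12.6 + 6.69 + 7.13 = 26.42 m.
Σ(b_i/K_i) = 12.6/8.25 + 6.69/101 + 7.13/0.0102 = 700.6 d.
K_eq = L / Σ(b_i/K_i) = 26.42 / 700.6 = 0.03771 m/day.
Q = K_eq · A · (Δh/L) = 0.03771 × 1270 × (10.3/26.42) = 18.67 m³/day.

18.7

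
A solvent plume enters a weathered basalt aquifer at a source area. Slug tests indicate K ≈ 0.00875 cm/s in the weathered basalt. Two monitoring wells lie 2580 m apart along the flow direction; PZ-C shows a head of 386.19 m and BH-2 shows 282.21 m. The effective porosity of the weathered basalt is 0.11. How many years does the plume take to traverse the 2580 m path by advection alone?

Convert K: 0.00875 cm/s × 864 = 7.560 m/day.
Hydraulic gradient i = (386.19 − 282.21) / 2580 = 103.98 / 2580 = 0.04030.
Darcy flux q = K · i = 7.560 × 0.04030 = 0.3047 m/day.
Seepage velocity v = q / n_e = 0.3047 / 0.11 = 2.770 m/day.
Travel time t = L / v = 2580 / 2.770 = 931.5 days = 2.550 years.

2.55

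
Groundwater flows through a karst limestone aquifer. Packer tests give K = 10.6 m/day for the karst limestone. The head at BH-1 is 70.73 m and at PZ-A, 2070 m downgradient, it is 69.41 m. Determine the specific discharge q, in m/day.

0.00676

Hydraulic gradient i = (70.73 − 69.41) / 2070 = 1.32 / 2070 = 0.0006377.
Specific discharge q = K · i = 10.60 × 0.0006377 = 0.006759 m/day.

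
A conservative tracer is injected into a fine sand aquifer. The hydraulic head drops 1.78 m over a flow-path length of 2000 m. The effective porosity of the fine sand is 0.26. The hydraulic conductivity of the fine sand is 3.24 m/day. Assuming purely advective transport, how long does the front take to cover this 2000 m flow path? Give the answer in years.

494

Hydraulic gradient i = Δh / L = 1.78 / 2000 = 0.0008900.
Darcy flux q = K · i = 3.240 × 0.0008900 = 0.002884 m/day.
Seepage velocity v = q / n_e = 0.002884 / 0.26 = 0.01109 m/day.
Travel time t = L / v = 2000 / 0.01109 = 1.803e+05 days = 493.7 years.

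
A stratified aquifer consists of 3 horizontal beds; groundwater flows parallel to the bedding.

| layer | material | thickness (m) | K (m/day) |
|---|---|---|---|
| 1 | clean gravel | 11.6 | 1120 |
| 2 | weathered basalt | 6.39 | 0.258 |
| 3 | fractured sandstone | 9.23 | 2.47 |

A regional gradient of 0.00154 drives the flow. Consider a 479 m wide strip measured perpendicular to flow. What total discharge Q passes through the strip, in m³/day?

9600

Flow is parallel to layering, so each bed carries its own Darcy discharge and the transmissivities add.
Σ(K_i·b_i) = 1120×11.6 + 0.258×6.39 + 2.47×9.23 = 13016 m²/day.
Hydraulic gradient i = 0.00154.
Q = Σ(K_i·b_i) · W · i = 13016 × 479 × 0.001540 = 9602 m³/day.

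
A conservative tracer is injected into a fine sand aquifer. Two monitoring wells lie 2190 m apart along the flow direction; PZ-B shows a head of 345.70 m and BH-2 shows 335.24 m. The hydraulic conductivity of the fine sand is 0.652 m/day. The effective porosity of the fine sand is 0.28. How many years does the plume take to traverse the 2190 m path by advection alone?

539

Hydraulic gradient i = (345.70 − 335.24) / 2190 = 10.46 / 2190 = 0.004776.
Darcy flux q = K · i = 0.6520 × 0.004776 = 0.003114 m/day.
Seepage velocity v = q / n_e = 0.003114 / 0.28 = 0.01112 m/day.
Travel time t = L / v = 2190 / 0.01112 = 1.969e+05 days = 539.1 years.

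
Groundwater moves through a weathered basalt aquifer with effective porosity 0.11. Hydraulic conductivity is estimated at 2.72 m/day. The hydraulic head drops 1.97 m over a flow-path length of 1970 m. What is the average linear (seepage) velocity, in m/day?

0.0247

Hydraulic gradient i = Δh / L = 1.97 / 1970 = 0.001000.
Darcy flux q = K · i = 2.720 × 0.001000 = 0.002720 m/day.
Seepage velocity v = q / n_e = 0.002720 / 0.11 = 0.02473 m/day.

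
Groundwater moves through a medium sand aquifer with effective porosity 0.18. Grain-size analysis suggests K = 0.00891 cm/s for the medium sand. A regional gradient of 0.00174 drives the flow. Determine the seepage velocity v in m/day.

0.0744

Convert K: 0.00891 cm/s × 864 = 7.698 m/day.
Hydraulic gradient i = 0.00174.
Darcy flux q = K · i = 7.698 × 0.001740 = 0.01339 m/day.
Seepage velocity v = q / n_e = 0.01339 / 0.18 = 0.07442 m/day.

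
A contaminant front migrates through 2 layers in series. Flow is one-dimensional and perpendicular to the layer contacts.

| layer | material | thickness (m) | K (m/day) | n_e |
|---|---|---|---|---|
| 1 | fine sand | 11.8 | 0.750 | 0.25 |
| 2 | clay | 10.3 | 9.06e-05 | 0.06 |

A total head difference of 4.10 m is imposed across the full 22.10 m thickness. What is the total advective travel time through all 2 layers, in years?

With flow normal to the layers, continuity requires the same specific discharge q through every layer.
Σ(b_i/K_i) = 11.8/0.750 + 10.3/9.06e-05 = 1.137e+05 d.
q = Δh / Σ(b_i/K_i) = 4.10 / 1.137e+05 = 3.606e-05 m/day.
In each layer the seepage velocity is v_i = q/n_i, so the layer transit time is t_i = b_i·n_i / q:
  layer 1 (fine sand): t_1 = 11.8 × 0.25 / 3.606e-05 = 81810 d
  layer 2 (clay): t_2 = 10.3 × 0.06 / 3.606e-05 = 17139 d
Total t = Σ t_i = 98949 days = 270.9 years.

271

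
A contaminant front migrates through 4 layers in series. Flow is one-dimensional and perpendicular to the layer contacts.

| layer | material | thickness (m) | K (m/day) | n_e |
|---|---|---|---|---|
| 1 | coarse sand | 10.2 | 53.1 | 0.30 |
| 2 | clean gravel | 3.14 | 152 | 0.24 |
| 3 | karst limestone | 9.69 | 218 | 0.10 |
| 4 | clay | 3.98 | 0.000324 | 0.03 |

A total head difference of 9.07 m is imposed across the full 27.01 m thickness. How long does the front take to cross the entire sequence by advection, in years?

18.2

With flow normal to the layers, continuity requires the same specific discharge q through every layer.
Σ(b_i/K_i) = 10.2/53.1 + 3.14/152 + 9.69/218 + 3.98/0.000324 = 12284 d.
q = Δh / Σ(b_i/K_i) = 9.07 / 12284 = 0.0007383 m/day.
In each layer the seepage velocity is v_i = q/n_i, so the layer transit time is t_i = b_i·n_i / q:
  layer 1 (coarse sand): t_1 = 10.2 × 0.30 / 0.0007383 = 4144 d
  layer 2 (clean gravel): t_2 = 3.14 × 0.24 / 0.0007383 = 1021 d
  layer 3 (karst limestone): t_3 = 9.69 × 0.10 / 0.0007383 = 1312 d
  layer 4 (clay): t_4 = 3.98 × 0.03 / 0.0007383 = 161.7 d
Total t = Σ t_i = 6639 days = 18.18 years.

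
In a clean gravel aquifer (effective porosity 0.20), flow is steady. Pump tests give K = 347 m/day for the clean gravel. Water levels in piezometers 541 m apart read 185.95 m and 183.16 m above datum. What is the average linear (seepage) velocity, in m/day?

8.95

Hydraulic gradient i = (185.95 − 183.16) / 541 = 2.79 / 541 = 0.005157.
Darcy flux q = K · i = 347.0 × 0.005157 = 1.790 m/day.
Seepage velocity v = q / n_e = 1.790 / 0.20 = 8.948 m/day.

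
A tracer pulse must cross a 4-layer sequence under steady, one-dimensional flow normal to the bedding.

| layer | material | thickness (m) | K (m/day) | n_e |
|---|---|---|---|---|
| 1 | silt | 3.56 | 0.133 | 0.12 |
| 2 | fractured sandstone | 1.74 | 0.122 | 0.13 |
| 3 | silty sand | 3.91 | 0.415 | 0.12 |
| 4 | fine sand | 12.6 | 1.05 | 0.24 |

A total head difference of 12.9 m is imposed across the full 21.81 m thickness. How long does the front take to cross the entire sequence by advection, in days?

With flow normal to the layers, continuity requires the same specific discharge q through every layer.
Σ(b_i/K_i) = 3.56/0.133 + 1.74/0.122 + 3.91/0.415 + 12.6/1.05 = 62.45 d.
q = Δh / Σ(b_i/K_i) = 12.9 / 62.45 = 0.2066 m/day.
In each layer the seepage velocity is v_i = q/n_i, so the layer transit time is t_i = b_i·n_i / q:
  layer 1 (silt): t_1 = 3.56 × 0.12 / 0.2066 = 2.068 d
  layer 2 (fractured sandstone): t_2 = 1.74 × 0.13 / 0.2066 = 1.095 d
  layer 3 (silty sand): t_3 = 3.91 × 0.12 / 0.2066 = 2.271 d
  layer 4 (fine sand): t_4 = 12.6 × 0.24 / 0.2066 = 14.64 d
Total t = Σ t_i = 20.07 days.

20.1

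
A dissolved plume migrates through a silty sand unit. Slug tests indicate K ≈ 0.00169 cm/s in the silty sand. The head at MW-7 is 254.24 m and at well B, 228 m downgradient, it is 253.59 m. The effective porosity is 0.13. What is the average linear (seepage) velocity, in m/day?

0.0320

Convert K: 0.00169 cm/s × 864 = 1.460 m/day.
Hydraulic gradient i = (254.24 − 253.59) / 228 = 0.65 / 228 = 0.002851.
Darcy flux q = K · i = 1.460 × 0.002851 = 0.004163 m/day.
Seepage velocity v = q / n_e = 0.004163 / 0.13 = 0.03202 m/day.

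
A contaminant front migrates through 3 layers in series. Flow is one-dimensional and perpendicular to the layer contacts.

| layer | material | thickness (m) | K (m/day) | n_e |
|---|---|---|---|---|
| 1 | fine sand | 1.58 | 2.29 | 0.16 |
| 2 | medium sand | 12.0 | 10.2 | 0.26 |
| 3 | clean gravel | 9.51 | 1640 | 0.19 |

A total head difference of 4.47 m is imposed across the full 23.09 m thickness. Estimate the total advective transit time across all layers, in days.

With flow normal to the layers, continuity requires the same specific discharge q through every layer.
Σ(b_i/K_i) = 1.58/2.29 + 12.0/10.2 + 9.51/1640 = 1.872 d.
q = Δh / Σ(b_i/K_i) = 4.47 / 1.872 = 2.388 m/day.
In each layer the seepage velocity is v_i = q/n_i, so the layer transit time is t_i = b_i·n_i / q:
  layer 1 (fine sand): t_1 = 1.58 × 0.16 / 2.388 = 0.1059 d
  layer 2 (medium sand): t_2 = 12.0 × 0.26 / 2.388 = 1.307 d
  layer 3 (clean gravel): t_3 = 9.51 × 0.19 / 2.388 = 0.7568 d
Total t = Σ t_i = 2.169 days.

2.17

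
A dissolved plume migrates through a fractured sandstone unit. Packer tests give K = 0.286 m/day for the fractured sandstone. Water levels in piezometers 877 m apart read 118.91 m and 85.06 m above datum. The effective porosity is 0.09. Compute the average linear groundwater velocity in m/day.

0.123

Hydraulic gradient i = (118.91 − 85.06) / 877 = 33.85 / 877 = 0.03860.
Darcy flux q = K · i = 0.2860 × 0.03860 = 0.01104 m/day.
Seepage velocity v = q / n_e = 0.01104 / 0.09 = 0.1227 m/day.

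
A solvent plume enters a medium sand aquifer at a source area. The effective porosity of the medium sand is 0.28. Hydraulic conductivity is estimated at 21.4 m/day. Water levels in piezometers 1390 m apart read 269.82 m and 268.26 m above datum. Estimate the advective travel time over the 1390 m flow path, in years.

44.4

Hydraulic gradient i = (269.82 − 268.26) / 1390 = 1.56 / 1390 = 0.001122.
Darcy flux q = K · i = 21.40 × 0.001122 = 0.02402 m/day.
Seepage velocity v = q / n_e = 0.02402 / 0.28 = 0.08578 m/day.
Travel time t = L / v = 1390 / 0.08578 = 16205 days = 44.37 years.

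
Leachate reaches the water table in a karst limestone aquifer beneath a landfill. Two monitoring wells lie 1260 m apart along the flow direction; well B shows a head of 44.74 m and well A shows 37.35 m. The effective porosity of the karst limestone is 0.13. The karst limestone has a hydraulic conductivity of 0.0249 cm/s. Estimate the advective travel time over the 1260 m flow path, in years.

Convert K: 0.0249 cm/s × 864 = 21.51 m/day.
Hydraulic gradient i = (44.74 − 37.35) / 1260 = 7.39 / 1260 = 0.005865.
Darcy flux q = K · i = 21.51 × 0.005865 = 0.1262 m/day.
Seepage velocity v = q / n_e = 0.1262 / 0.13 = 0.9706 m/day.
Travel time t = L / v = 1260 / 0.9706 = 1298 days = 3.554 years.

3.55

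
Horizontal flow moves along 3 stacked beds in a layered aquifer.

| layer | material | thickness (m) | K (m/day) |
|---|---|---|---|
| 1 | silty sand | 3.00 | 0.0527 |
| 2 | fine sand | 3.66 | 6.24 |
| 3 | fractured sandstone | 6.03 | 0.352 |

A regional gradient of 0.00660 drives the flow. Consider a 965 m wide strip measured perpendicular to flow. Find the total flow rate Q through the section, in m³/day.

Flow is parallel to layering, so each bed carries its own Darcy discharge and the transmissivities add.
Σ(K_i·b_i) = 0.0527×3.00 + 6.24×3.66 + 0.352×6.03 = 25.12 m²/day.
Hydraulic gradient i = 0.00660.
Q = Σ(K_i·b_i) · W · i = 25.12 × 965 × 0.006600 = 160.0 m³/day.

160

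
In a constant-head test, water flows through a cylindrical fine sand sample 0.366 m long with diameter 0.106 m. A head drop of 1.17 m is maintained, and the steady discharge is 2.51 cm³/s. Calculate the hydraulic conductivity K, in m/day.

7.69

Cross-sectional area A = π·(d/2)² = π × (0.106/2)² = 0.008825 m².
Convert discharge: 2.51 cm³/s = 2.510e-06 m³/s.
Darcy's law rearranged: K = Q·L / (A·Δh) = 2.510e-06 × 0.366 / (0.008825 × 1.17) = 8.897e-05 m/s = 7.687 m/day.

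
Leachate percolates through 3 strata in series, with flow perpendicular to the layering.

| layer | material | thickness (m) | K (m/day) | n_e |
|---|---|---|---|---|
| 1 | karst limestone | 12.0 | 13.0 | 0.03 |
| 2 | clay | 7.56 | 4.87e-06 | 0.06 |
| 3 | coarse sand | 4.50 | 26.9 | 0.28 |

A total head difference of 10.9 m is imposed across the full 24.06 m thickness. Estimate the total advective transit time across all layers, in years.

809

With flow normal to the layers, continuity requires the same specific discharge q through every layer.
Σ(b_i/K_i) = 12.0/13.0 + 7.56/4.87e-06 + 4.50/26.9 = 1.552e+06 d.
q = Δh / Σ(b_i/K_i) = 10.9 / 1.552e+06 = 7.022e-06 m/day.
In each layer the seepage velocity is v_i = q/n_i, so the layer transit time is t_i = b_i·n_i / q:
  layer 1 (karst limestone): t_1 = 12.0 × 0.03 / 7.022e-06 = 51271 d
  layer 2 (clay): t_2 = 7.56 × 0.06 / 7.022e-06 = 64601 d
  layer 3 (coarse sand): t_3 = 4.50 × 0.28 / 7.022e-06 = 1.794e+05 d
Total t = Σ t_i = 2.953e+05 days = 808.5 years.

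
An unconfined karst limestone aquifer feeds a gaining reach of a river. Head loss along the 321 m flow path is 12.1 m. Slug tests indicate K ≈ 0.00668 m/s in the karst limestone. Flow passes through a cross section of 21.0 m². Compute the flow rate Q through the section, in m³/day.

457

Convert K: 0.00668 m/s × 86400 = 577.2 m/day.
Hydraulic gradient i = Δh / L = 12.1 / 321 = 0.03769.
Darcy's law: Q = K · A · i = 577.2 × 21.00 × 0.03769 = 456.9 m³/day.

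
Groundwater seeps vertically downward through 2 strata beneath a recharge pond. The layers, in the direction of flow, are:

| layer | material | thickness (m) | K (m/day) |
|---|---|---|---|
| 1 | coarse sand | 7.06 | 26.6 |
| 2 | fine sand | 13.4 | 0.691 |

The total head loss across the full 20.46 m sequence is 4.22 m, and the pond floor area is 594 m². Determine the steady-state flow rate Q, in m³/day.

128

Flow is perpendicular to layering, so the layers act in series and the equivalent K is the thickness-weighted harmonic mean.
Total thickness L = 7.06 + 13.4 = 20.46 m.
Σ(b_i/K_i) = 7.06/26.6 + 13.4/0.691 = 19.66 d.
K_eq = L / Σ(b_i/K_i) = 20.46 / 19.66 = 1.041 m/day.
Q = K_eq · A · (Δh/L) = 1.041 × 594 × (4.22/20.46) = 127.5 m³/day.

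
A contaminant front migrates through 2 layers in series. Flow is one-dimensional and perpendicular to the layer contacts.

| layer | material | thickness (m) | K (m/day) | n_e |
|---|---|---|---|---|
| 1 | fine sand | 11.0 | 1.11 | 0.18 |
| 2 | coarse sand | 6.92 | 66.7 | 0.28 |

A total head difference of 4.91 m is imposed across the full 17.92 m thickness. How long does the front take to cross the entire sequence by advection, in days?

7.99

With flow normal to the layers, continuity requires the same specific discharge q through every layer.
Σ(b_i/K_i) = 11.0/1.11 + 6.92/66.7 = 10.01 d.
q = Δh / Σ(b_i/K_i) = 4.91 / 10.01 = 0.4903 m/day.
In each layer the seepage velocity is v_i = q/n_i, so the layer transit time is t_i = b_i·n_i / q:
  layer 1 (fine sand): t_1 = 11.0 × 0.18 / 0.4903 = 4.038 d
  layer 2 (coarse sand): t_2 = 6.92 × 0.28 / 0.4903 = 3.952 d
Total t = Σ t_i = 7.990 days.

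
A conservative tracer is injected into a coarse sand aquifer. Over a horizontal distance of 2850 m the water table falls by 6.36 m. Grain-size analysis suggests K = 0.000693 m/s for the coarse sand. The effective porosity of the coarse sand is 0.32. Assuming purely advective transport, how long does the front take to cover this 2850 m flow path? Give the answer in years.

18.7

Convert K: 0.000693 m/s × 86400 = 59.88 m/day.
Hydraulic gradient i = Δh / L = 6.36 / 2850 = 0.002232.
Darcy flux q = K · i = 59.88 × 0.002232 = 0.1336 m/day.
Seepage velocity v = q / n_e = 0.1336 / 0.32 = 0.4176 m/day.
Travel time t = L / v = 2850 / 0.4176 = 6826 days = 18.69 years.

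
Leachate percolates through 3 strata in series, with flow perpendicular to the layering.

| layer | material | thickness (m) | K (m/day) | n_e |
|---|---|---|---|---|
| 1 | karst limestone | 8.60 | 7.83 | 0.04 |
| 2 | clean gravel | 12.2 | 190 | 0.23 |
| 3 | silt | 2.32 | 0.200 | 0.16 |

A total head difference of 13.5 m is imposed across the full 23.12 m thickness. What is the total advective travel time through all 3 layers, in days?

3.33

With flow normal to the layers, continuity requires the same specific discharge q through every layer.
Σ(b_i/K_i) = 8.60/7.83 + 12.2/190 + 2.32/0.200 = 12.76 d.
q = Δh / Σ(b_i/K_i) = 13.5 / 12.76 = 1.058 m/day.
In each layer the seepage velocity is v_i = q/n_i, so the layer transit time is t_i = b_i·n_i / q:
  layer 1 (karst limestone): t_1 = 8.60 × 0.04 / 1.058 = 0.3252 d
  layer 2 (clean gravel): t_2 = 12.2 × 0.23 / 1.058 = 2.653 d
  layer 3 (silt): t_3 = 2.32 × 0.16 / 1.058 = 0.3509 d
Total t = Σ t_i = 3.329 days.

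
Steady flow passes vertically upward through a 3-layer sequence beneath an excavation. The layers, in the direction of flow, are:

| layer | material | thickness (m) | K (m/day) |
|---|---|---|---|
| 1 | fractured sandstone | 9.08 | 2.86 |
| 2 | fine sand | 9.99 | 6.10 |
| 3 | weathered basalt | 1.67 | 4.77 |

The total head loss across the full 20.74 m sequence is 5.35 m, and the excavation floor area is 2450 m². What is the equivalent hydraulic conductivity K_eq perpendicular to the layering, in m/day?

Flow is perpendicular to layering, so the layers act in series and the equivalent K is the thickness-weighted harmonic mean.
Total thickness L = 9.08 + 9.99 + 1.67 = 20.74 m.
Σ(b_i/K_i) = 9.08/2.86 + 9.99/6.10 + 1.67/4.77 = 5.163 d.
K_eq = L / Σ(b_i/K_i) = 20.74 / 5.163 = 4.017 m/day.

4.02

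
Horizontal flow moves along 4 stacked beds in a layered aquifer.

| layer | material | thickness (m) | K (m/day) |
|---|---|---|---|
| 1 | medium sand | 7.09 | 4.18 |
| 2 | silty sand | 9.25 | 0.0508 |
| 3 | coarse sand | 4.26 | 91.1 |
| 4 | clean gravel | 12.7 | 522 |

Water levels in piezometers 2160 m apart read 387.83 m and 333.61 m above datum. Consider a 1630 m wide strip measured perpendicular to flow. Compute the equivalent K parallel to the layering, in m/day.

Flow is parallel to layering, so each bed carries its own Darcy discharge and the transmissivities add.
Σ(K_i·b_i) = 4.18×7.09 + 0.0508×9.25 + 91.1×4.26 + 522×12.7 = 7048 m²/day.
Total thickness b = 33.30 m, so K_eq = Σ(K_i·b_i)/b = 211.6 m/day.

212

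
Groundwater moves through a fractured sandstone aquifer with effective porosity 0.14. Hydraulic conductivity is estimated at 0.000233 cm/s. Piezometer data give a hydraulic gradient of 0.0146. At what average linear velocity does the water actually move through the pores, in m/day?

0.0210

Convert K: 0.000233 cm/s × 864 = 0.2013 m/day.
Hydraulic gradient i = 0.0146.
Darcy flux q = K · i = 0.2013 × 0.01460 = 0.002939 m/day.
Seepage velocity v = q / n_e = 0.002939 / 0.14 = 0.02099 m/day.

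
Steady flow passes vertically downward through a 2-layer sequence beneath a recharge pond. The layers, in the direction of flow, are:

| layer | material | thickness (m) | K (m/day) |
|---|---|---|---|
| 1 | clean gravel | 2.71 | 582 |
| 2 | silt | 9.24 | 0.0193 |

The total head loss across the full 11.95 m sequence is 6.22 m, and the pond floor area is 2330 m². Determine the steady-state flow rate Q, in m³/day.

30.3

Flow is perpendicular to layering, so the layers act in series and the equivalent K is the thickness-weighted harmonic mean.
Total thickness L = 2.71 + 9.24 = 11.95 m.
Σ(b_i/K_i) = 2.71/582 + 9.24/0.0193 = 478.8 d.
K_eq = L / Σ(b_i/K_i) = 11.95 / 478.8 = 0.02496 m/day.
Q = K_eq · A · (Δh/L) = 0.02496 × 2330 × (6.22/11.95) = 30.27 m³/day.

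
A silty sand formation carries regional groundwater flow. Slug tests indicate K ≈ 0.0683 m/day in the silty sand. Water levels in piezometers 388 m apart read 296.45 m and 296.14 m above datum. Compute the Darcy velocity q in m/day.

Hydraulic gradient i = (296.45 − 296.14) / 388 = 0.31 / 388 = 0.0007990.
Specific discharge q = K · i = 0.06830 × 0.0007990 = 5.457e-05 m/day.

5.46e-05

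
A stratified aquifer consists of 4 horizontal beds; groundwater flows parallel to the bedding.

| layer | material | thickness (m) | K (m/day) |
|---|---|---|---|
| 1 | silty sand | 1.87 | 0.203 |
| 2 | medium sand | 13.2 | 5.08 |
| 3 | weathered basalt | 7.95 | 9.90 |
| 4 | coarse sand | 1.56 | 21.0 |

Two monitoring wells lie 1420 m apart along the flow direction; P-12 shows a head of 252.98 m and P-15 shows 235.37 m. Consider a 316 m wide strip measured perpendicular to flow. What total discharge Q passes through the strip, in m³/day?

Flow is parallel to layering, so each bed carries its own Darcy discharge and the transmissivities add.
Σ(K_i·b_i) = 0.203×1.87 + 5.08×13.2 + 9.90×7.95 + 21.0×1.56 = 178.9 m²/day.
Hydraulic gradient i = (252.98 − 235.37) / 1420 = 17.61 / 1420 = 0.01240.
Q = Σ(K_i·b_i) · W · i = 178.9 × 316 × 0.01240 = 701.1 m³/day.

701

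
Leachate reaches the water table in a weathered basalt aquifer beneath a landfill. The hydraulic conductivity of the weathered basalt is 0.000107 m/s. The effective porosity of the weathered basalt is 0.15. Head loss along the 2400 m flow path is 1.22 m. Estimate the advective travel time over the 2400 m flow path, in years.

Convert K: 0.000107 m/s × 86400 = 9.245 m/day.
Hydraulic gradient i = Δh / L = 1.22 / 2400 = 0.0005083.
Darcy flux q = K · i = 9.245 × 0.0005083 = 0.004699 m/day.
Seepage velocity v = q / n_e = 0.004699 / 0.15 = 0.03133 m/day.
Travel time t = L / v = 2400 / 0.03133 = 76605 days = 209.7 years.

210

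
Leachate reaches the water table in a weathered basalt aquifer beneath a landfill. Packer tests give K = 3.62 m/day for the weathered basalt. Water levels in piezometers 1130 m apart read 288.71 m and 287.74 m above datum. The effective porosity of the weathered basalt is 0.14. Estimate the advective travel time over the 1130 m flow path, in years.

139

Hydraulic gradient i = (288.71 − 287.74) / 1130 = 0.97 / 1130 = 0.0008584.
Darcy flux q = K · i = 3.620 × 0.0008584 = 0.003107 m/day.
Seepage velocity v = q / n_e = 0.003107 / 0.14 = 0.02220 m/day.
Travel time t = L / v = 1130 / 0.02220 = 50910 days = 139.4 years.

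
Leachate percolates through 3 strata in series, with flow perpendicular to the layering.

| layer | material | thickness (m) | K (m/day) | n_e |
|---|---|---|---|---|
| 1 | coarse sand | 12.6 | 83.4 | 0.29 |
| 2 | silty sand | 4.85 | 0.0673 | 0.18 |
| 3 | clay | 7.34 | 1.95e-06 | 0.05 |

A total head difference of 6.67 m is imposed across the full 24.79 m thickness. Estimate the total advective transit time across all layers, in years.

7560

With flow normal to the layers, continuity requires the same specific discharge q through every layer.
Σ(b_i/K_i) = 12.6/83.4 + 4.85/0.0673 + 7.34/1.95e-06 = 3.764e+06 d.
q = Δh / Σ(b_i/K_i) = 6.67 / 3.764e+06 = 1.772e-06 m/day.
In each layer the seepage velocity is v_i = q/n_i, so the layer transit time is t_i = b_i·n_i / q:
  layer 1 (coarse sand): t_1 = 12.6 × 0.29 / 1.772e-06 = 2.062e+06 d
  layer 2 (silty sand): t_2 = 4.85 × 0.18 / 1.772e-06 = 4.927e+05 d
  layer 3 (clay): t_3 = 7.34 × 0.05 / 1.772e-06 = 2.071e+05 d
Total t = Σ t_i = 2.762e+06 days = 7562 years.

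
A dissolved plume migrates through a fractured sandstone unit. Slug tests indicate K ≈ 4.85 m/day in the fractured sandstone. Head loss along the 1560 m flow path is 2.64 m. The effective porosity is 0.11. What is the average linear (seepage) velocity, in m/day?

Hydraulic gradient i = Δh / L = 2.64 / 1560 = 0.001692.
Darcy flux q = K · i = 4.850 × 0.001692 = 0.008208 m/day.
Seepage velocity v = q / n_e = 0.008208 / 0.11 = 0.07462 m/day.

0.0746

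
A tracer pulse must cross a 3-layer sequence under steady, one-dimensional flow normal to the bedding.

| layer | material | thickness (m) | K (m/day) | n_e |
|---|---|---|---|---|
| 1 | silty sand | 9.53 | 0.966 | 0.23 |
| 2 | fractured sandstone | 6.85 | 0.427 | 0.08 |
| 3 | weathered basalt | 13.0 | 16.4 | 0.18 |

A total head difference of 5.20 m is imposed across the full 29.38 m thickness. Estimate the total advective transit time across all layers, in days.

26.1

With flow normal to the layers, continuity requires the same specific discharge q through every layer.
Σ(b_i/K_i) = 9.53/0.966 + 6.85/0.427 + 13.0/16.4 = 26.70 d.
q = Δh / Σ(b_i/K_i) = 5.20 / 26.70 = 0.1948 m/day.
In each layer the seepage velocity is v_i = q/n_i, so the layer transit time is t_i = b_i·n_i / q:
  layer 1 (silty sand): t_1 = 9.53 × 0.23 / 0.1948 = 11.25 d
  layer 2 (fractured sandstone): t_2 = 6.85 × 0.08 / 0.1948 = 2.814 d
  layer 3 (weathered basalt): t_3 = 13.0 × 0.18 / 0.1948 = 12.02 d
Total t = Σ t_i = 26.08 days.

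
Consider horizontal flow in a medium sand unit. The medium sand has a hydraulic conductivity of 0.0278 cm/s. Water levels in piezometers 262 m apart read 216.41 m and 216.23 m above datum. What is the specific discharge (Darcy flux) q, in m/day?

Convert K: 0.0278 cm/s × 864 = 24.02 m/day.
Hydraulic gradient i = (216.41 − 216.23) / 262 = 0.18 / 262 = 0.0006870.
Specific discharge q = K · i = 24.02 × 0.0006870 = 0.01650 m/day.

0.0165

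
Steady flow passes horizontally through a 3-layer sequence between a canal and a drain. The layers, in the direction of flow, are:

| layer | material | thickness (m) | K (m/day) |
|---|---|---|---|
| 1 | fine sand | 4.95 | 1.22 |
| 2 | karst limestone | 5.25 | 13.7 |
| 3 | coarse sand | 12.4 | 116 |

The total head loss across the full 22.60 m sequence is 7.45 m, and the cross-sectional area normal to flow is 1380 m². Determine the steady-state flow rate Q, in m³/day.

2260

Flow is perpendicular to layering, so the layers act in series and the equivalent K is the thickness-weighted harmonic mean.
Total thickness L = 4.95 + 5.25 + 12.4 = 22.60 m.
Σ(b_i/K_i) = 4.95/1.22 + 5.25/13.7 + 12.4/116 = 4.547 d.
K_eq = L / Σ(b_i/K_i) = 22.60 / 4.547 = 4.970 m/day.
Q = K_eq · A · (Δh/L) = 4.970 × 1380 × (7.45/22.60) = 2261 m³/day.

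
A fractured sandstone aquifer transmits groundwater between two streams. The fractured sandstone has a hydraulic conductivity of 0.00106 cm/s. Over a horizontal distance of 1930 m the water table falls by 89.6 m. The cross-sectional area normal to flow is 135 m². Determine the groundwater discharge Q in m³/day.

Convert K: 0.00106 cm/s × 864 = 0.9158 m/day.
Hydraulic gradient i = Δh / L = 89.6 / 1930 = 0.04642.
Darcy's law: Q = K · A · i = 0.9158 × 135.0 × 0.04642 = 5.740 m³/day.

5.74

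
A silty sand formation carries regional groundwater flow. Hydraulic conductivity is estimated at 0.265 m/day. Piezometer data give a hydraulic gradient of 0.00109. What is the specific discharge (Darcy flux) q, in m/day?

Hydraulic gradient i = 0.00109.
Specific discharge q = K · i = 0.2650 × 0.001090 = 0.0002889 m/day.

0.000289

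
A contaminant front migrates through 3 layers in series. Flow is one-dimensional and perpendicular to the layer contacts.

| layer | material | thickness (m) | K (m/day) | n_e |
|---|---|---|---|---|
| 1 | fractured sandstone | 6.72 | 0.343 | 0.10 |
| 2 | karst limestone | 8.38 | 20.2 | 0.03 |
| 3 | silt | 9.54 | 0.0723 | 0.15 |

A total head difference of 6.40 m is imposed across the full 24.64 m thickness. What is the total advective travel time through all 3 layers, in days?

With flow normal to the layers, continuity requires the same specific discharge q through every layer.
Σ(b_i/K_i) = 6.72/0.343 + 8.38/20.2 + 9.54/0.0723 = 152.0 d.
q = Δh / Σ(b_i/K_i) = 6.40 / 152.0 = 0.04212 m/day.
In each layer the seepage velocity is v_i = q/n_i, so the layer transit time is t_i = b_i·n_i / q:
  layer 1 (fractured sandstone): t_1 = 6.72 × 0.10 / 0.04212 = 15.96 d
  layer 2 (karst limestone): t_2 = 8.38 × 0.03 / 0.04212 = 5.969 d
  layer 3 (silt): t_3 = 9.54 × 0.15 / 0.04212 = 33.98 d
Total t = Σ t_i = 55.90 days.

55.9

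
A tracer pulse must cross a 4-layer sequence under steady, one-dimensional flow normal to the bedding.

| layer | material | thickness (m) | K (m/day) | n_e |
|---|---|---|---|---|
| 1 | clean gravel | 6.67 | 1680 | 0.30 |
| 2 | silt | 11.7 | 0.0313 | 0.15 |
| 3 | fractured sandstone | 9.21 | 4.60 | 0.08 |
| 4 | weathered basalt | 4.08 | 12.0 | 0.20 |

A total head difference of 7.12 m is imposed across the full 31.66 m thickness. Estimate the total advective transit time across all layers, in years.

0.768

With flow normal to the layers, continuity requires the same specific discharge q through every layer.
Σ(b_i/K_i) = 6.67/1680 + 11.7/0.0313 + 9.21/4.60 + 4.08/12.0 = 376.1 d.
q = Δh / Σ(b_i/K_i) = 7.12 / 376.1 = 0.01893 m/day.
In each layer the seepage velocity is v_i = q/n_i, so the layer transit time is t_i = b_i·n_i / q:
  layer 1 (clean gravel): t_1 = 6.67 × 0.30 / 0.01893 = 105.7 d
  layer 2 (silt): t_2 = 11.7 × 0.15 / 0.01893 = 92.72 d
  layer 3 (fractured sandstone): t_3 = 9.21 × 0.08 / 0.01893 = 38.92 d
  layer 4 (weathered basalt): t_4 = 4.08 × 0.20 / 0.01893 = 43.11 d
Total t = Σ t_i = 280.5 days = 0.7679 years.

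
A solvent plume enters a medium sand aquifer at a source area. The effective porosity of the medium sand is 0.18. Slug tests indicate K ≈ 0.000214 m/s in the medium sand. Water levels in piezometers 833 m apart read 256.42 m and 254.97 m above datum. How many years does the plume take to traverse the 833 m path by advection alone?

12.8

Convert K: 0.000214 m/s × 86400 = 18.49 m/day.
Hydraulic gradient i = (256.42 − 254.97) / 833 = 1.45 / 833 = 0.001741.
Darcy flux q = K · i = 18.49 × 0.001741 = 0.03218 m/day.
Seepage velocity v = q / n_e = 0.03218 / 0.18 = 0.1788 m/day.
Travel time t = L / v = 833 / 0.1788 = 4659 days = 12.75 years.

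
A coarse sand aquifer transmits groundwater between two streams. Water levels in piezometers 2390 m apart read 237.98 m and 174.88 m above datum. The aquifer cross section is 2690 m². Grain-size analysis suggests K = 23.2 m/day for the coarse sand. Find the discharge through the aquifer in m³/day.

1650

Hydraulic gradient i = (237.98 − 174.88) / 2390 = 63.1 / 2390 = 0.02640.
Darcy's law: Q = K · A · i = 23.20 × 2690 × 0.02640 = 1648 m³/day.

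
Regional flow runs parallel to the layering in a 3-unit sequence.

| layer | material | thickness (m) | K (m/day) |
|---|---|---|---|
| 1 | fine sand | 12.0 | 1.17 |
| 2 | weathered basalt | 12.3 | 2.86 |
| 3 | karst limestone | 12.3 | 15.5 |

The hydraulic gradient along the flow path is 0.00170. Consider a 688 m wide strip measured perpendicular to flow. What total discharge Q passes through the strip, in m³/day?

281

Flow is parallel to layering, so each bed carries its own Darcy discharge and the transmissivities add.
Σ(K_i·b_i) = 1.17×12.0 + 2.86×12.3 + 15.5×12.3 = 239.9 m²/day.
Hydraulic gradient i = 0.00170.
Q = Σ(K_i·b_i) · W · i = 239.9 × 688 × 0.001700 = 280.5 m³/day.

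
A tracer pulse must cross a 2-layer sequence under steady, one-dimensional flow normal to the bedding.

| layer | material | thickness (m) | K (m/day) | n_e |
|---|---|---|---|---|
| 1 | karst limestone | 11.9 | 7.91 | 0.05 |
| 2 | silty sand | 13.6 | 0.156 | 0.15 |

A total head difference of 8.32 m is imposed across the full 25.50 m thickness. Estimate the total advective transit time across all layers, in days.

28.1

With flow normal to the layers, continuity requires the same specific discharge q through every layer.
Σ(b_i/K_i) = 11.9/7.91 + 13.6/0.156 = 88.68 d.
q = Δh / Σ(b_i/K_i) = 8.32 / 88.68 = 0.09382 m/day.
In each layer the seepage velocity is v_i = q/n_i, so the layer transit time is t_i = b_i·n_i / q:
  layer 1 (karst limestone): t_1 = 11.9 × 0.05 / 0.09382 = 6.342 d
  layer 2 (silty sand): t_2 = 13.6 × 0.15 / 0.09382 = 21.74 d
Total t = Σ t_i = 28.09 days.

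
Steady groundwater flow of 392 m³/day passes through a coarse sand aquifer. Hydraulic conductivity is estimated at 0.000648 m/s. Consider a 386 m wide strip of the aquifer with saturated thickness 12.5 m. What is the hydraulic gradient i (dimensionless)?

0.00145

Convert K: 0.000648 m/s × 86400 = 55.99 m/day.
Cross-sectional area A = 386 × 12.5 = 4825 m².
From Q = K·A·i, i = Q / (K·A) = 392 / (55.99 × 4825) = 0.001451.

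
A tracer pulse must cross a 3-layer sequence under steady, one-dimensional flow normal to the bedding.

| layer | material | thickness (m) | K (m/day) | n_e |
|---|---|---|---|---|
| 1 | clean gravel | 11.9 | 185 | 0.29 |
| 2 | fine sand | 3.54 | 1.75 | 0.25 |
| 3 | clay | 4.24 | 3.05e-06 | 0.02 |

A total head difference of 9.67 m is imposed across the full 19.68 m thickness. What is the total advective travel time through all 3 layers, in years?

1740

With flow normal to the layers, continuity requires the same specific discharge q through every layer.
Σ(b_i/K_i) = 11.9/185 + 3.54/1.75 + 4.24/3.05e-06 = 1.390e+06 d.
q = Δh / Σ(b_i/K_i) = 9.67 / 1.390e+06 = 6.956e-06 m/day.
In each layer the seepage velocity is v_i = q/n_i, so the layer transit time is t_i = b_i·n_i / q:
  layer 1 (clean gravel): t_1 = 11.9 × 0.29 / 6.956e-06 = 4.961e+05 d
  layer 2 (fine sand): t_2 = 3.54 × 0.25 / 6.956e-06 = 1.272e+05 d
  layer 3 (clay): t_3 = 4.24 × 0.02 / 6.956e-06 = 12191 d
Total t = Σ t_i = 6.355e+05 days = 1740 years.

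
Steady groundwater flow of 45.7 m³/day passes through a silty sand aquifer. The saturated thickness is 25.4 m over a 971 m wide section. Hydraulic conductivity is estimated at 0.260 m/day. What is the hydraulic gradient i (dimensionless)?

Cross-sectional area A = 971 × 25.4 = 24663 m².
From Q = K·A·i, i = Q / (K·A) = 45.7 / (0.2600 × 24663) = 0.007127.

0.00713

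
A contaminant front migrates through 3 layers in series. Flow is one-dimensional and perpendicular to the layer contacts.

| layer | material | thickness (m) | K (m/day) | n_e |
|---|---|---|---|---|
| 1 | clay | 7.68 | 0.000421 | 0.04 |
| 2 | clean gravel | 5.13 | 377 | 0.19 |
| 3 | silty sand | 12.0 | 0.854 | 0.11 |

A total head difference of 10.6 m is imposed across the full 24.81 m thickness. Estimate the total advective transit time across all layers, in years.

12.3

With flow normal to the layers, continuity requires the same specific discharge q through every layer.
Σ(b_i/K_i) = 7.68/0.000421 + 5.13/377 + 12.0/0.854 = 18256 d.
q = Δh / Σ(b_i/K_i) = 10.6 / 18256 = 0.0005806 m/day.
In each layer the seepage velocity is v_i = q/n_i, so the layer transit time is t_i = b_i·n_i / q:
  layer 1 (clay): t_1 = 7.68 × 0.04 / 0.0005806 = 529.1 d
  layer 2 (clean gravel): t_2 = 5.13 × 0.19 / 0.0005806 = 1679 d
  layer 3 (silty sand): t_3 = 12.0 × 0.11 / 0.0005806 = 2273 d
Total t = Σ t_i = 4481 days = 12.27 years.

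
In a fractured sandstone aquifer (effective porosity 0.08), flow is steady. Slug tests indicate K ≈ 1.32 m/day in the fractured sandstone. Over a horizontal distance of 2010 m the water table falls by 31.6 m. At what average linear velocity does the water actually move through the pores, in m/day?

Hydraulic gradient i = Δh / L = 31.6 / 2010 = 0.01572.
Darcy flux q = K · i = 1.320 × 0.01572 = 0.02075 m/day.
Seepage velocity v = q / n_e = 0.02075 / 0.08 = 0.2594 m/day.

0.259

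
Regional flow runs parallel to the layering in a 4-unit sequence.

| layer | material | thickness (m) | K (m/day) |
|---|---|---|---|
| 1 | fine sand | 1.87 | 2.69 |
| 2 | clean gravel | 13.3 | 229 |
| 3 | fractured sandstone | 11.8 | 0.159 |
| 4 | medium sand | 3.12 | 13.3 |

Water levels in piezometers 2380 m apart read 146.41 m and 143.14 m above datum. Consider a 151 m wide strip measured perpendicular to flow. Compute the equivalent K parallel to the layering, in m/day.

Flow is parallel to layering, so each bed carries its own Darcy discharge and the transmissivities add.
Σ(K_i·b_i) = 2.69×1.87 + 229×13.3 + 0.159×11.8 + 13.3×3.12 = 3094 m²/day.
Total thickness b = 30.09 m, so K_eq = Σ(K_i·b_i)/b = 102.8 m/day.

103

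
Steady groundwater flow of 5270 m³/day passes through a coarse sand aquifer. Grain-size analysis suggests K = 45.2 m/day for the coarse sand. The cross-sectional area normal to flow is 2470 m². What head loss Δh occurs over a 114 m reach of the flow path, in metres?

From Q = K·A·i, i = Q / (K·A) = 5270 / (45.20 × 2470) = 0.04720.
Head loss Δh = i · L = 0.04720 × 114 = 5.381 m.

5.38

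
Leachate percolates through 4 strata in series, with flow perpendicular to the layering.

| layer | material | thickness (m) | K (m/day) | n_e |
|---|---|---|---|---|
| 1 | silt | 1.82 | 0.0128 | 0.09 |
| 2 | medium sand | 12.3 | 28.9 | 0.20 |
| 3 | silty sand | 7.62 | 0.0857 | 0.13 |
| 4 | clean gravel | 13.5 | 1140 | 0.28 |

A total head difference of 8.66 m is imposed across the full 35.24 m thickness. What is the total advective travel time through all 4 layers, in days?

198

With flow normal to the layers, continuity requires the same specific discharge q through every layer.
Σ(b_i/K_i) = 1.82/0.0128 + 12.3/28.9 + 7.62/0.0857 + 13.5/1140 = 231.5 d.
q = Δh / Σ(b_i/K_i) = 8.66 / 231.5 = 0.03740 m/day.
In each layer the seepage velocity is v_i = q/n_i, so the layer transit time is t_i = b_i·n_i / q:
  layer 1 (silt): t_1 = 1.82 × 0.09 / 0.03740 = 4.379 d
  layer 2 (medium sand): t_2 = 12.3 × 0.20 / 0.03740 = 65.77 d
  layer 3 (silty sand): t_3 = 7.62 × 0.13 / 0.03740 = 26.49 d
  layer 4 (clean gravel): t_4 = 13.5 × 0.28 / 0.03740 = 101.1 d
Total t = Σ t_i = 197.7 days.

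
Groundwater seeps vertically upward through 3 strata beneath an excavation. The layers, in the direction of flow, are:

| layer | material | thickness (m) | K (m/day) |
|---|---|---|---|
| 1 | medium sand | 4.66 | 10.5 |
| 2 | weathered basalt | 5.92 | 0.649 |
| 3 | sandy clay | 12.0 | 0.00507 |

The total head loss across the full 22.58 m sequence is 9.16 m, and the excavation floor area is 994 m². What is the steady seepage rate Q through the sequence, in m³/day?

Flow is perpendicular to layering, so the layers act in series and the equivalent K is the thickness-weighted harmonic mean.
Total thickness L = 4.66 + 5.92 + 12.0 = 22.58 m.
Σ(b_i/K_i) = 4.66/10.5 + 5.92/0.649 + 12.0/0.00507 = 2376 d.
K_eq = L / Σ(b_i/K_i) = 22.58 / 2376 = 0.009502 m/day.
Q = K_eq · A · (Δh/L) = 0.009502 × 994 × (9.16/22.58) = 3.831 m³/day.

3.83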